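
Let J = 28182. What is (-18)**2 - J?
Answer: -27858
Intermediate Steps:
(-18)**2 - J = (-18)**2 - 1*28182 = 324 - 28182 = -27858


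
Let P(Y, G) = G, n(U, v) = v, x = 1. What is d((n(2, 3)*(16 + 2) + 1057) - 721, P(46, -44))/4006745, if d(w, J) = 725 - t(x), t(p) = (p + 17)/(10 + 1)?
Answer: 7957/44074195 ≈ 0.00018054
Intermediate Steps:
t(p) = 17/11 + p/11 (t(p) = (17 + p)/11 = (17 + p)*(1/11) = 17/11 + p/11)
d(w, J) = 7957/11 (d(w, J) = 725 - (17/11 + (1/11)*1) = 725 - (17/11 + 1/11) = 725 - 1*18/11 = 725 - 18/11 = 7957/11)
d((n(2, 3)*(16 + 2) + 1057) - 721, P(46, -44))/4006745 = (7957/11)/4006745 = (7957/11)*(1/4006745) = 7957/44074195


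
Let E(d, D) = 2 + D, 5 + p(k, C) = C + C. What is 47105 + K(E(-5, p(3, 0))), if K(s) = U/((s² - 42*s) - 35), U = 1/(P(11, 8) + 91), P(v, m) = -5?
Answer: 405103001/8600 ≈ 47105.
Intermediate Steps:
p(k, C) = -5 + 2*C (p(k, C) = -5 + (C + C) = -5 + 2*C)
U = 1/86 (U = 1/(-5 + 91) = 1/86 ≈ 0.011628)
K(s) = 1/(86*(-35 + s² - 42*s)) (K(s) = 1/(86*((s² - 42*s) - 35)) = 1/(86*(-35 + s² - 42*s)))
47105 + K(E(-5, p(3, 0))) = 47105 + 1/(86*(-35 + (2 + (-5 + 2*0))² - 42*(2 + (-5 + 2*0)))) = 47105 + 1/(86*(-35 + (2 + (-5 + 0))² - 42*(2 + (-5 + 0)))) = 47105 + 1/(86*(-35 + (2 - 5)² - 42*(2 - 5))) = 47105 + 1/(86*(-35 + (-3)² - 42*(-3))) = 47105 + 1/(86*(-35 + 9 + 126)) = 47105 + (1/86)/100 = 47105 + (1/86)*(1/100) = 47105 + 1/8600 = 405103001/8600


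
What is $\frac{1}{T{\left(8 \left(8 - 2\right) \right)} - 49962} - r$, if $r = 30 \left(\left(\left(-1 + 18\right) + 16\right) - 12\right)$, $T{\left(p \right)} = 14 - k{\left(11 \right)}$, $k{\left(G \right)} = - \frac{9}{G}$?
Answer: $- \frac{346133981}{549419} \approx -630.0$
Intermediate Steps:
$T{\left(p \right)} = \frac{163}{11}$ ($T{\left(p \right)} = 14 - - \frac{9}{11} = 14 + \frac{9}{11} = \frac{163}{11}$)
$r = 630$ ($r = 30 \left(\left(17 + 16\right) - 12\right) = 30 \left(33 - 12\right) = 30 \cdot 21 = 630$)
$\frac{1}{T{\left(8 \left(8 - 2\right) \right)} - 49962} - r = \frac{1}{\frac{163}{11} - 49962} - 630 = \frac{1}{- \frac{549419}{11}} - 630 = - \frac{11}{549419} - 630 = - \frac{346133981}{549419}$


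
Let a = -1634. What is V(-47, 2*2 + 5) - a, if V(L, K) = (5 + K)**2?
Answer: 1830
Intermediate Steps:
V(-47, 2*2 + 5) - a = (5 + (2*2 + 5))**2 - 1*(-1634) = (5 + (4 + 5))**2 + 1634 = (5 + 9)**2 + 1634 = 14**2 + 1634 = 196 + 1634 = 1830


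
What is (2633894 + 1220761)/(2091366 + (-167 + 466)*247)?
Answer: 550665/309317 ≈ 1.7803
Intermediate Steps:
(2633894 + 1220761)/(2091366 + (-167 + 466)*247) = 3854655/(2091366 + 299*247) = 3854655/(2091366 + 73853) = 3854655/2165219 = 3854655*(1/2165219) = 550665/309317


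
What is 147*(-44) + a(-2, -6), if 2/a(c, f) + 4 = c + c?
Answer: -25873/4 ≈ -6468.3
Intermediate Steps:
a(c, f) = 2/(-4 + 2*c) (a(c, f) = 2/(-4 + (c + c)) = 2/(-4 + 2*c))
147*(-44) + a(-2, -6) = 147*(-44) + 1/(-2 - 2) = -6468 + 1/(-4) = -6468 - 1/4 = -25873/4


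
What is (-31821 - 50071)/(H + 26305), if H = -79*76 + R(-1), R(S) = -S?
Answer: -40946/10151 ≈ -4.0337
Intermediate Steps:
H = -6003 (H = -79*76 - 1*(-1) = -6004 + 1 = -6003)
(-31821 - 50071)/(H + 26305) = (-31821 - 50071)/(-6003 + 26305) = -81892/20302 = -81892*1/20302 = -40946/10151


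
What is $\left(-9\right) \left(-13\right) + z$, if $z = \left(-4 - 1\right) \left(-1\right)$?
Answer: $122$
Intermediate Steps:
$z = 5$ ($z = \left(-5\right) \left(-1\right) = 5$)
$\left(-9\right) \left(-13\right) + z = \left(-9\right) \left(-13\right) + 5 = 117 + 5 = 122$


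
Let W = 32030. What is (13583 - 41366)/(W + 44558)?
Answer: -27783/76588 ≈ -0.36276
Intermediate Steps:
(13583 - 41366)/(W + 44558) = (13583 - 41366)/(32030 + 44558) = -27783/76588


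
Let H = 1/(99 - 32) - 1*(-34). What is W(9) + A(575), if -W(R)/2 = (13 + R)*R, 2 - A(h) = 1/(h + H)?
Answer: -16076843/40804 ≈ -394.00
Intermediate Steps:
H = 2279/67 (H = 1/67 + 34 = 2279/67 ≈ 34.015)
A(h) = 2 - 1/(2279/67 + h) (A(h) = 2 - 1/(h + 2279/67) = 2 - 1/(2279/67 + h))
W(R) = -2*R*(13 + R) (W(R) = -2*(13 + R)*R = -2*R*(13 + R))
W(9) + A(575) = -2*9*(13 + 9) + (4491 + 134*575)/(2279 + 67*575) = -2*9*22 + (4491 + 77050)/(2279 + 38525) = -396 + 81541/40804 = -16076843/40804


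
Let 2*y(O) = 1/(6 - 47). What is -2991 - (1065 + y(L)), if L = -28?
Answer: -332591/82 ≈ -4056.0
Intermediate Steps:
y(O) = -1/82 (y(O) = 1/(2*(6 - 47)) = (½)/(-41) = (½)*(-1/41) = -1/82)
-2991 - (1065 + y(L)) = -2991 - (1065 - 1/82) = -2991 - 1*87329/82 = -2991 - 87329/82 = -332591/82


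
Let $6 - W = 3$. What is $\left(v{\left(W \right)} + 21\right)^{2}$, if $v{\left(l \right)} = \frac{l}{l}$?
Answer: $484$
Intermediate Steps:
$W = 3$ ($W = 6 - 3 = 3$)
$v{\left(l \right)} = 1$
$\left(v{\left(W \right)} + 21\right)^{2} = \left(1 + 21\right)^{2} = 22^{2} = 484$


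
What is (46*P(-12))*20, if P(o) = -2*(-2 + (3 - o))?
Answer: -23920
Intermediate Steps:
P(o) = -2 + 2*o (P(o) = -2*(1 - o) = -2 + 2*o)
(46*P(-12))*20 = (46*(-2 + 2*(-12)))*20 = (46*(-2 - 24))*20 = (46*(-26))*20 = -1196*20 = -23920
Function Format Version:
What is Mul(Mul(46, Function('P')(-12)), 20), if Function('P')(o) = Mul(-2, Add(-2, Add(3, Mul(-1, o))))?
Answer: -23920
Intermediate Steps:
Function('P')(o) = Add(-2, Mul(2, o)) (Function('P')(o) = Mul(-2, Add(1, Mul(-1, o))) = Add(-2, Mul(2, o)))
Mul(Mul(46, Function('P')(-12)), 20) = Mul(Mul(46, Add(-2, Mul(2, -12))), 20) = Mul(Mul(46, Add(-2, -24)), 20) = Mul(Mul(46, -26), 20) = Mul(-1196, 20) = -23920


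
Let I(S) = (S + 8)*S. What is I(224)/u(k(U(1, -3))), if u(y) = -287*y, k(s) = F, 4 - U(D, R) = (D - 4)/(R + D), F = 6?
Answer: -3712/123 ≈ -30.179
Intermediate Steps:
U(D, R) = 4 - (-4 + D)/(D + R) (U(D, R) = 4 - (D - 4)/(R + D) = 4 - (-4 + D)/(D + R))
k(s) = 6
I(S) = S*(8 + S) (I(S) = (8 + S)*S = S*(8 + S))
I(224)/u(k(U(1, -3))) = (224*(8 + 224))/((-287*6)) = (224*232)/(-1722) = 51968*(-1/1722) = -3712/123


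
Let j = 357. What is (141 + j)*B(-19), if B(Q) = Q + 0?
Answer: -9462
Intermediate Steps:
B(Q) = Q
(141 + j)*B(-19) = (141 + 357)*(-19) = 498*(-19) = -9462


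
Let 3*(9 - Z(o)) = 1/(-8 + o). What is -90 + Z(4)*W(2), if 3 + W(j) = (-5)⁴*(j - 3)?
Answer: -17383/3 ≈ -5794.3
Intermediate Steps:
W(j) = -1878 + 625*j (W(j) = -3 + (-5)⁴*(j - 3) = -3 + 625*(-3 + j) = -3 + (-1875 + 625*j) = -1878 + 625*j)
Z(o) = 9 - 1/(3*(-8 + o))
-90 + Z(4)*W(2) = -90 + ((-217 + 27*4)/(3*(-8 + 4)))*(-1878 + 625*2) = -90 + ((⅓)*(-217 + 108)/(-4))*(-1878 + 1250) = -90 + ((⅓)*(-¼)*(-109))*(-628) = -90 + (109/12)*(-628) = -90 - 17113/3 = -17383/3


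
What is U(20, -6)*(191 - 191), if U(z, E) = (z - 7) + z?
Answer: 0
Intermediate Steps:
U(z, E) = -7 + 2*z (U(z, E) = (-7 + z) + z = -7 + 2*z)
U(20, -6)*(191 - 191) = (-7 + 2*20)*(191 - 191) = (-7 + 40)*0 = 33*0 = 0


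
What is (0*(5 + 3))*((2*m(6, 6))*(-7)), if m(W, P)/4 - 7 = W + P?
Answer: 0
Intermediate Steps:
m(W, P) = 28 + 4*P + 4*W (m(W, P) = 28 + 4*(W + P) = 28 + 4*(P + W) = 28 + (4*P + 4*W) = 28 + 4*P + 4*W)
(0*(5 + 3))*((2*m(6, 6))*(-7)) = (0*(5 + 3))*((2*(28 + 4*6 + 4*6))*(-7)) = (0*8)*((2*(28 + 24 + 24))*(-7)) = 0*((2*76)*(-7)) = 0*(152*(-7)) = 0*(-1064) = 0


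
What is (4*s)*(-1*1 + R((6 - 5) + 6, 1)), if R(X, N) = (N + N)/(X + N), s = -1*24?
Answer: 72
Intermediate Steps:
s = -24
R(X, N) = 2*N/(N + X) (R(X, N) = (2*N)/(N + X) = 2*N/(N + X))
(4*s)*(-1*1 + R((6 - 5) + 6, 1)) = (4*(-24))*(-1*1 + 2*1/(1 + ((6 - 5) + 6))) = -96*(-1 + 2*1/(1 + (1 + 6))) = -96*(-1 + 2*1/(1 + 7)) = -96*(-1 + 2*1/8) = -96*(-1 + 2*1*(⅛)) = -96*(-1 + ¼) = -96*(-¾) = 72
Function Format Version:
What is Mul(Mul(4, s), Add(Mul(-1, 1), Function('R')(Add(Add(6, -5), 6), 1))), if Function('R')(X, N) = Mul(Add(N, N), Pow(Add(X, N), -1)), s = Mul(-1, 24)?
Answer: 72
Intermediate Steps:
s = -24
Function('R')(X, N) = Mul(2, N, Pow(Add(N, X), -1)) (Function('R')(X, N) = Mul(Mul(2, N), Pow(Add(N, X), -1)) = Mul(2, N, Pow(Add(N, X), -1)))
Mul(Mul(4, s), Add(Mul(-1, 1), Function('R')(Add(Add(6, -5), 6), 1))) = Mul(Mul(4, -24), Add(Mul(-1, 1), Mul(2, 1, Pow(Add(1, Add(Add(6, -5), 6)), -1)))) = Mul(-96, Add(-1, Mul(2, 1, Pow(Add(1, Add(1, 6)), -1)))) = Mul(-96, Add(-1, Mul(2, 1, Pow(Add(1, 7), -1)))) = Mul(-96, Add(-1, Mul(2, 1, Pow(8, -1)))) = Mul(-96, Add(-1, Mul(2, 1, Rational(1, 8)))) = Mul(-96, Add(-1, Rational(1, 4))) = Mul(-96, Rational(-3, 4)) = 72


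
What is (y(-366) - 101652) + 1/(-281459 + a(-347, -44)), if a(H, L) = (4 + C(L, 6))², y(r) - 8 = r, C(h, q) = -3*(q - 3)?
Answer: -28709082341/281434 ≈ -1.0201e+5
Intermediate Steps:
C(h, q) = 9 - 3*q (C(h, q) = -3*(-3 + q) = 9 - 3*q)
y(r) = 8 + r
a(H, L) = 25 (a(H, L) = (4 + (9 - 3*6))² = (4 + (9 - 18))² = (4 - 9)² = (-5)² = 25)
(y(-366) - 101652) + 1/(-281459 + a(-347, -44)) = ((8 - 366) - 101652) + 1/(-281459 + 25) = (-358 - 101652) + 1/(-281434) = -102010 - 1/281434 = -28709082341/281434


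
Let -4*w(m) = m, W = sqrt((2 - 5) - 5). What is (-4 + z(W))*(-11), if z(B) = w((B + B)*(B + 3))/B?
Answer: 121/2 + 11*I*sqrt(2) ≈ 60.5 + 15.556*I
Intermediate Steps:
W = 2*I*sqrt(2) (W = sqrt(-3 - 5) = sqrt(-8) = 2*I*sqrt(2) ≈ 2.8284*I)
w(m) = -m/4
z(B) = -3/2 - B/2 (z(B) = (-(B + B)*(B + 3)/4)/B = (-2*B*(3 + B)/4)/B = (-B*(3 + B)/2)/B = -3/2 - B/2)
(-4 + z(W))*(-11) = (-4 + (-3/2 - I*sqrt(2)))*(-11) = (-11/2 - I*sqrt(2))*(-11) = 121/2 + 11*I*sqrt(2)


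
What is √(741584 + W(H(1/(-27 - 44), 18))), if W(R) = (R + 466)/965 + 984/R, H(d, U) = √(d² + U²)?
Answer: √(371463286230532223842084810 + 21433588913030228395*√1633285)/22380904355 ≈ 861.18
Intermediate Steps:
H(d, U) = √(U² + d²)
W(R) = 466/965 + 984/R + R/965 (W(R) = (466 + R)*(1/965) + 984/R = (466/965 + R/965) + 984/R = 466/965 + 984/R + R/965)
√(741584 + W(H(1/(-27 - 44), 18))) = √(741584 + (949560 + √(18² + (1/(-27 - 44))²)*(466 + √(18² + (1/(-27 - 44))²)))/(965*(√(18² + (1/(-27 - 44))²)))) = √(741584 + (949560 + √(324 + (1/(-71))²)*(466 + √(324 + (1/(-71))²)))/(965*(√(324 + (1/(-71))²)))) = √(741584 + (949560 + √(324 + (-1/71)²)*(466 + √(324 + (-1/71)²)))/(965*(√(324 + (-1/71)²)))) = √(741584 + (949560 + √(324 + 1/5041)*(466 + √(324 + 1/5041)))/(965*(√(324 + 1/5041)))) = √(741584 + (949560 + √(1633285/5041)*(466 + √(1633285/5041)))/(965*(√(1633285/5041)))) = √(741584 + (949560 + (√1633285/71)*(466 + √1633285/71))/(965*((√1633285/71)))) = √(741584 + (71*√1633285/1633285)*(949560 + √1633285*(466 + √1633285/71)/71)/965) = √(741584 + 71*√1633285*(949560 + √1633285*(466 + √1633285/71)/71)/1576120025)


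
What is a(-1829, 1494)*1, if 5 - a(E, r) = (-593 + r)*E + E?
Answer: 1649763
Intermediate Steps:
a(E, r) = 5 - E - E*(-593 + r) (a(E, r) = 5 - ((-593 + r)*E + E) = 5 - (E*(-593 + r) + E) = 5 - (E + E*(-593 + r)) = 5 + (-E - E*(-593 + r)) = 5 - E - E*(-593 + r))
a(-1829, 1494)*1 = (5 + 592*(-1829) - 1*(-1829)*1494)*1 = (5 - 1082768 + 2732526)*1 = 1649763*1 = 1649763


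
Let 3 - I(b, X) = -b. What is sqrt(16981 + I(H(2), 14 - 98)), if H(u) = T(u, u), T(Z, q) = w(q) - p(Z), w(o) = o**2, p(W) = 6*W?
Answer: 4*sqrt(1061) ≈ 130.29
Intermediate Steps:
T(Z, q) = q**2 - 6*Z
H(u) = u**2 - 6*u
I(b, X) = 3 + b (I(b, X) = 3 - (-1)*b = 3 + b)
sqrt(16981 + I(H(2), 14 - 98)) = sqrt(16981 + (3 + 2*(-6 + 2))) = sqrt(16981 + (3 + 2*(-4))) = sqrt(16981 + (3 - 8)) = sqrt(16981 - 5) = sqrt(16976) = 4*sqrt(1061)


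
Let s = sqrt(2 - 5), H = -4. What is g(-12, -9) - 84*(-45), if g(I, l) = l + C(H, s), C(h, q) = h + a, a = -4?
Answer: 3763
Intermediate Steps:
s = I*sqrt(3) (s = sqrt(-3) = I*sqrt(3) ≈ 1.732*I)
C(h, q) = -4 + h (C(h, q) = h - 4 = -4 + h)
g(I, l) = -8 + l (g(I, l) = l + (-4 - 4) = l - 8 = -8 + l)
g(-12, -9) - 84*(-45) = (-8 - 9) - 84*(-45) = -17 + 3780 = 3763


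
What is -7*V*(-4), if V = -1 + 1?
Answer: 0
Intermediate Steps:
V = 0
-7*V*(-4) = -7*0*(-4) = 0*(-4) = 0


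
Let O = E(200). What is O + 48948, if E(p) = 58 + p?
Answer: 49206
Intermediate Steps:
O = 258 (O = 58 + 200 = 258)
O + 48948 = 258 + 48948 = 49206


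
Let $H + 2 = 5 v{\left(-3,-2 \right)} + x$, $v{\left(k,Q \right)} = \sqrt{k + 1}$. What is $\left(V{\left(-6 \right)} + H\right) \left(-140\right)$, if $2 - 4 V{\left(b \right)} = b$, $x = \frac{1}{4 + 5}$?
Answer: $- \frac{140}{9} - 700 i \sqrt{2} \approx -15.556 - 989.95 i$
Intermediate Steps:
$v{\left(k,Q \right)} = \sqrt{1 + k}$
$x = \frac{1}{9} \approx 0.11111$
$V{\left(b \right)} = \frac{1}{2} - \frac{b}{4}$
$H = - \frac{17}{9} + 5 i \sqrt{2}$ ($H = -2 + \left(5 \sqrt{1 - 3} + \frac{1}{9}\right) = -2 + \left(5 \sqrt{-2} + \frac{1}{9}\right) = -2 + \left(5 i \sqrt{2} + \frac{1}{9}\right) = -2 + \left(\frac{1}{9} + 5 i \sqrt{2}\right) = - \frac{17}{9} + 5 i \sqrt{2} \approx -1.8889 + 7.0711 i$)
$\left(V{\left(-6 \right)} + H\right) \left(-140\right) = \left(\left(\frac{1}{2} - - \frac{3}{2}\right) - \left(\frac{17}{9} - 5 i \sqrt{2}\right)\right) \left(-140\right) = \left(\left(\frac{1}{2} + \frac{3}{2}\right) - \left(\frac{17}{9} - 5 i \sqrt{2}\right)\right) \left(-140\right) = \left(2 - \left(\frac{17}{9} - 5 i \sqrt{2}\right)\right) \left(-140\right) = \left(\frac{1}{9} + 5 i \sqrt{2}\right) \left(-140\right) = - \frac{140}{9} - 700 i \sqrt{2}$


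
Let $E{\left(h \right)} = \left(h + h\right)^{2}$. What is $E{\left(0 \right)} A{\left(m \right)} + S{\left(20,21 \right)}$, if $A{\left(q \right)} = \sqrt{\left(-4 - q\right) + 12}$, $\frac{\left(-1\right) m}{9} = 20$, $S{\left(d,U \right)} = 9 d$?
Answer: $180$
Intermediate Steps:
$m = -180$ ($m = \left(-9\right) 20 = -180$)
$E{\left(h \right)} = 4 h^{2}$ ($E{\left(h \right)} = \left(2 h\right)^{2} = 4 h^{2}$)
$A{\left(q \right)} = \sqrt{8 - q}$
$E{\left(0 \right)} A{\left(m \right)} + S{\left(20,21 \right)} = 4 \cdot 0^{2} \sqrt{8 - -180} + 9 \cdot 20 = 4 \cdot 0 \sqrt{8 + 180} + 180 = 0 \sqrt{188} + 180 = 0 \cdot 2 \sqrt{47} + 180 = 0 + 180 = 180$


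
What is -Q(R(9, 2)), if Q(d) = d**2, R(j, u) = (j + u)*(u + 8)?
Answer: -12100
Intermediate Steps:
R(j, u) = (8 + u)*(j + u) (R(j, u) = (j + u)*(8 + u) = (8 + u)*(j + u))
-Q(R(9, 2)) = -(2**2 + 8*9 + 8*2 + 9*2)**2 = -(4 + 72 + 16 + 18)**2 = -1*110**2 = -1*12100 = -12100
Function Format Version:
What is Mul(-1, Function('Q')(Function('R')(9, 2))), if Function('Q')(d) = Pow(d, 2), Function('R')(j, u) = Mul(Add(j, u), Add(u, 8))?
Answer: -12100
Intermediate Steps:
Function('R')(j, u) = Mul(Add(8, u), Add(j, u)) (Function('R')(j, u) = Mul(Add(j, u), Add(8, u)) = Mul(Add(8, u), Add(j, u)))
Mul(-1, Function('Q')(Function('R')(9, 2))) = Mul(-1, Pow(Add(Pow(2, 2), Mul(8, 9), Mul(8, 2), Mul(9, 2)), 2)) = Mul(-1, Pow(Add(4, 72, 16, 18), 2)) = Mul(-1, Pow(110, 2)) = Mul(-1, 12100) = -12100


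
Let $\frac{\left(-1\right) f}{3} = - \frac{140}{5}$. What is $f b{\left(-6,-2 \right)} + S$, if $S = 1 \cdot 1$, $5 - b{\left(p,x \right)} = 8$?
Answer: $-251$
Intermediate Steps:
$b{\left(p,x \right)} = -3$ ($b{\left(p,x \right)} = 5 - 8 = -3$)
$f = 84$ ($f = - 3 \left(- \frac{140}{5}\right) = - 3 \left(\left(-140\right) \frac{1}{5}\right) = \left(-3\right) \left(-28\right) = 84$)
$S = 1$
$f b{\left(-6,-2 \right)} + S = 84 \left(-3\right) + 1 = -252 + 1 = -251$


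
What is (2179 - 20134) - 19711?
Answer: -37666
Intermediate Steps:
(2179 - 20134) - 19711 = -17955 - 19711 = -37666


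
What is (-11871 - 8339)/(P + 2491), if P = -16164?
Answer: 20210/13673 ≈ 1.4781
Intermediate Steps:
(-11871 - 8339)/(P + 2491) = (-11871 - 8339)/(-16164 + 2491) = -20210/(-13673) = -20210*(-1/13673) = 20210/13673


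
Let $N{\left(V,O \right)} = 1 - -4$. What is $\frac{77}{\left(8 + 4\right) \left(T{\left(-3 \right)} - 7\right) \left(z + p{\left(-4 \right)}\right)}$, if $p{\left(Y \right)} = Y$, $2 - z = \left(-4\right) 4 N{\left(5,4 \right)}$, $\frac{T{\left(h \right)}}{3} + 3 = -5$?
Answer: $- \frac{77}{29016} \approx -0.0026537$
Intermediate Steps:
$T{\left(h \right)} = -24$ ($T{\left(h \right)} = -9 + 3 \left(-5\right) = -9 - 15 = -24$)
$N{\left(V,O \right)} = 5$ ($N{\left(V,O \right)} = 1 + 4 = 5$)
$z = 82$ ($z = 2 - \left(-4\right) 4 \cdot 5 = 2 - \left(-16\right) 5 = 2 - -80 = 2 + 80 = 82$)
$\frac{77}{\left(8 + 4\right) \left(T{\left(-3 \right)} - 7\right) \left(z + p{\left(-4 \right)}\right)} = \frac{77}{\left(8 + 4\right) \left(-24 - 7\right) \left(82 - 4\right)} = \frac{77}{12 \left(-31\right) 78} = \frac{77}{\left(-372\right) 78} = \frac{77}{-29016} = 77 \left(- \frac{1}{29016}\right) = - \frac{77}{29016}$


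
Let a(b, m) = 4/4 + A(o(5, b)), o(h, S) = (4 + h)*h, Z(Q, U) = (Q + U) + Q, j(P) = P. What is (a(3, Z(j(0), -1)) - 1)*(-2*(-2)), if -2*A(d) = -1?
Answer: 2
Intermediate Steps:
Z(Q, U) = U + 2*Q
o(h, S) = h*(4 + h)
A(d) = 1/2 (A(d) = -1/2*(-1) = 1/2)
a(b, m) = 3/2 (a(b, m) = 4/4 + 1/2 = 4*(1/4) + 1/2 = 1 + 1/2 = 3/2)
(a(3, Z(j(0), -1)) - 1)*(-2*(-2)) = (3/2 - 1)*(-2*(-2)) = (1/2)*4 = 2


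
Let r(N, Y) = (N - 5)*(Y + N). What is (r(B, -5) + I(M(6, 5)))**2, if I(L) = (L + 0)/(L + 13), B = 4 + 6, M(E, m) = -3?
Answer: 61009/100 ≈ 610.09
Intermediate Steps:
B = 10
r(N, Y) = (-5 + N)*(N + Y)
I(L) = L/(13 + L)
(r(B, -5) + I(M(6, 5)))**2 = ((10**2 - 5*10 - 5*(-5) + 10*(-5)) - 3/(13 - 3))**2 = ((100 - 50 + 25 - 50) - 3/10)**2 = (25 - 3*1/10)**2 = (25 - 3/10)**2 = (247/10)**2 = 61009/100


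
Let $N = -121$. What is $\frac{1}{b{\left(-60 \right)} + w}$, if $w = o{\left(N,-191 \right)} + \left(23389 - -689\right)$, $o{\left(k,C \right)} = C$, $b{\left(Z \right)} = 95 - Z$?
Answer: $\frac{1}{24042} \approx 4.1594 \cdot 10^{-5}$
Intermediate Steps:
$w = 23887$ ($w = -191 + \left(23389 - -689\right) = -191 + \left(23389 + 689\right) = -191 + 24078 = 23887$)
$\frac{1}{b{\left(-60 \right)} + w} = \frac{1}{\left(95 - -60\right) + 23887} = \frac{1}{\left(95 + 60\right) + 23887} = \frac{1}{155 + 23887} = \frac{1}{24042}$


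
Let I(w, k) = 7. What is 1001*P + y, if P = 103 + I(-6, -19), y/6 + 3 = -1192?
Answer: 102940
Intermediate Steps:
y = -7170 (y = -18 + 6*(-1192) = -18 - 7152 = -7170)
P = 110 (P = 103 + 7 = 110)
1001*P + y = 1001*110 - 7170 = 110110 - 7170 = 102940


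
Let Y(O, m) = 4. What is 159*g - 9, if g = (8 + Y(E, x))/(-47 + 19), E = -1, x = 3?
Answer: -540/7 ≈ -77.143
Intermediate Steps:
g = -3/7 (g = (8 + 4)/(-47 + 19) = 12/(-28) = 12*(-1/28) = -3/7 ≈ -0.42857)
159*g - 9 = 159*(-3/7) - 9 = -477/7 - 9 = -540/7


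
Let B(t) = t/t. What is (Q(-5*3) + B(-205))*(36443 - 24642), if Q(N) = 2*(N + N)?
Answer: -696259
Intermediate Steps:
B(t) = 1
Q(N) = 4*N (Q(N) = 2*(2*N) = 4*N)
(Q(-5*3) + B(-205))*(36443 - 24642) = (4*(-5*3) + 1)*(36443 - 24642) = (4*(-15) + 1)*11801 = (-60 + 1)*11801 = -59*11801 = -696259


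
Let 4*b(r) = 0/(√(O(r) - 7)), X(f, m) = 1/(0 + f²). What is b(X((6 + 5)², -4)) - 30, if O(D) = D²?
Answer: -30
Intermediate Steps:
X(f, m) = f⁻² (X(f, m) = 1/(f²) = f⁻²)
b(r) = 0 (b(r) = (0/(√(r² - 7)))/4 = (0/(√(-7 + r²)))/4 = (0/√(-7 + r²))/4 = (¼)*0 = 0)
b(X((6 + 5)², -4)) - 30 = 0 - 30 = -30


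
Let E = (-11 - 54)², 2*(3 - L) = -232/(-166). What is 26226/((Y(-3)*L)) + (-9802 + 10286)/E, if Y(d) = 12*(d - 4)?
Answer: -1531506209/11297650 ≈ -135.56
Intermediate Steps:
L = 191/83 (L = 3 - (-116)/(-166) = 3 - (-116)*(-1)/166 = 3 - ½*116/83 = 3 - 58/83 = 191/83 ≈ 2.3012)
Y(d) = -48 + 12*d (Y(d) = 12*(-4 + d) = -48 + 12*d)
E = 4225 (E = (-65)² = 4225)
26226/((Y(-3)*L)) + (-9802 + 10286)/E = 26226/(((-48 + 12*(-3))*(191/83))) + (-9802 + 10286)/4225 = 26226/(((-48 - 36)*(191/83))) + 484*(1/4225) = 26226/((-84*191/83)) + 484/4225 = 26226/(-16044/83) + 484/4225 = 26226*(-83/16044) + 484/4225 = -362793/2674 + 484/4225 = -1531506209/11297650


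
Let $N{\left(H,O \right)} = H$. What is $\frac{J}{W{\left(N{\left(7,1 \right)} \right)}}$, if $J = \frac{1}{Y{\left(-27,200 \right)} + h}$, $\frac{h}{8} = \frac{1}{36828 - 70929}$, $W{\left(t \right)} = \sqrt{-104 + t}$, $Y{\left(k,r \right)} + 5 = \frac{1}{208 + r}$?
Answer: $\frac{4637736 i \sqrt{97}}{2248304897} \approx 0.020316 i$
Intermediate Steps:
$Y{\left(k,r \right)} = -5 + \frac{1}{208 + r}$
$h = - \frac{8}{34101}$ ($h = \frac{8}{36828 - 70929} = \frac{8}{-34101} = 8 \left(- \frac{1}{34101}\right) = - \frac{8}{34101} \approx -0.0002346$)
$J = - \frac{4637736}{23178401}$ ($J = \frac{1}{\frac{-1039 - 1000}{208 + 200} - \frac{8}{34101}} = \frac{1}{\frac{-1039 - 1000}{408} - \frac{8}{34101}} = \frac{1}{\frac{1}{408} \left(-2039\right) - \frac{8}{34101}} = \frac{1}{- \frac{2039}{408} - \frac{8}{34101}} = \frac{1}{- \frac{23178401}{4637736}} = - \frac{4637736}{23178401} \approx -0.20009$)
$\frac{J}{W{\left(N{\left(7,1 \right)} \right)}} = - \frac{4637736}{23178401 \sqrt{-104 + 7}} = - \frac{4637736}{23178401 \sqrt{-97}} = - \frac{4637736}{23178401 i \sqrt{97}} = - \frac{4637736 \left(- \frac{i \sqrt{97}}{97}\right)}{23178401} = \frac{4637736 i \sqrt{97}}{2248304897}$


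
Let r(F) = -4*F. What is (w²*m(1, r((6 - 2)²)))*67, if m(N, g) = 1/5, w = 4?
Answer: 1072/5 ≈ 214.40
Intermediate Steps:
m(N, g) = ⅕
(w²*m(1, r((6 - 2)²)))*67 = (4²*(⅕))*67 = (16*(⅕))*67 = (16/5)*67 = 1072/5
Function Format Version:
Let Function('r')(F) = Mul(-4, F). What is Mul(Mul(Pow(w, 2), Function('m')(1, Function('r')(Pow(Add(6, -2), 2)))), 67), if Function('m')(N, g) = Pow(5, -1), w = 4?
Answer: Rational(1072, 5) ≈ 214.40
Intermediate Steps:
Function('m')(N, g) = Rational(1, 5)
Mul(Mul(Pow(w, 2), Function('m')(1, Function('r')(Pow(Add(6, -2), 2)))), 67) = Mul(Mul(Pow(4, 2), Rational(1, 5)), 67) = Mul(Mul(16, Rational(1, 5)), 67) = Mul(Rational(16, 5), 67) = Rational(1072, 5)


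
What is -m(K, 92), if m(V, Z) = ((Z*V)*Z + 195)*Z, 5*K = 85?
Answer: -13255636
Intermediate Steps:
K = 17 (K = (1/5)*85 = 17)
m(V, Z) = Z*(195 + V*Z**2) (m(V, Z) = ((V*Z)*Z + 195)*Z = (V*Z**2 + 195)*Z = (195 + V*Z**2)*Z = Z*(195 + V*Z**2))
-m(K, 92) = -92*(195 + 17*92**2) = -92*(195 + 17*8464) = -92*(195 + 143888) = -92*144083 = -1*13255636 = -13255636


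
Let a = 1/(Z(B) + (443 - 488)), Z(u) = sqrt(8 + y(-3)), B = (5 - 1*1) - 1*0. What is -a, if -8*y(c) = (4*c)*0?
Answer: 45/2017 + 2*sqrt(2)/2017 ≈ 0.023713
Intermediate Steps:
y(c) = 0 (y(c) = -4*c*0/8 = -1/8*0 = 0)
B = 4 (B = (5 - 1) + 0 = 4 + 0 = 4)
Z(u) = 2*sqrt(2) (Z(u) = sqrt(8 + 0) = sqrt(8) = 2*sqrt(2))
a = 1/(-45 + 2*sqrt(2)) (a = 1/(2*sqrt(2) + (443 - 488)) = 1/(2*sqrt(2) - 45) = 1/(-45 + 2*sqrt(2)) ≈ -0.023713)
-a = -(-45/2017 - 2*sqrt(2)/2017) = 45/2017 + 2*sqrt(2)/2017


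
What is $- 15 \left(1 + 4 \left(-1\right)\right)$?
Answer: $45$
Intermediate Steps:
$- 15 \left(1 + 4 \left(-1\right)\right) = - 15 \left(1 - 4\right) = \left(-15\right) \left(-3\right) = 45$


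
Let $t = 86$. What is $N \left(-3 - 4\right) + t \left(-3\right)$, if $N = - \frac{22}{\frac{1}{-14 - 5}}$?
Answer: $-3184$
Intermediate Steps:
$N = 418$ ($N = - \frac{22}{\frac{1}{-19}} = - \frac{22}{- \frac{1}{19}} = \left(-22\right) \left(-19\right) = 418$)
$N \left(-3 - 4\right) + t \left(-3\right) = 418 \left(-3 - 4\right) + 86 \left(-3\right) = 418 \left(-7\right) - 258 = -2926 - 258 = -3184$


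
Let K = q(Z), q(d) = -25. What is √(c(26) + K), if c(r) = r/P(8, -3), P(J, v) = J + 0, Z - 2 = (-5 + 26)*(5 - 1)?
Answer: I*√87/2 ≈ 4.6637*I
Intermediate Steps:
Z = 86 (Z = 2 + (-5 + 26)*(5 - 1) = 2 + 21*4 = 2 + 84 = 86)
P(J, v) = J
c(r) = r/8
K = -25
√(c(26) + K) = √((⅛)*26 - 25) = √(13/4 - 25) = √(-87/4) = I*√87/2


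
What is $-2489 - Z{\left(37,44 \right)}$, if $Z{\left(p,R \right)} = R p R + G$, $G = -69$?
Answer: $-74052$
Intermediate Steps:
$Z{\left(p,R \right)} = -69 + p R^{2}$ ($Z{\left(p,R \right)} = R p R - 69 = p R^{2} - 69 = -69 + p R^{2}$)
$-2489 - Z{\left(37,44 \right)} = -2489 - \left(-69 + 37 \cdot 44^{2}\right) = -2489 - \left(-69 + 37 \cdot 1936\right) = -2489 - \left(-69 + 71632\right) = -2489 - 71563 = -74052$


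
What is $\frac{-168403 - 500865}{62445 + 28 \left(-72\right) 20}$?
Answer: $- \frac{669268}{22125} \approx -30.249$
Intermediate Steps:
$\frac{-168403 - 500865}{62445 + 28 \left(-72\right) 20} = - \frac{669268}{62445 - 40320} = - \frac{669268}{22125}$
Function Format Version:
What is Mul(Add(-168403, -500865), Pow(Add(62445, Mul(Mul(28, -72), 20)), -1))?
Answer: Rational(-669268, 22125) ≈ -30.249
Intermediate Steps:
Mul(Add(-168403, -500865), Pow(Add(62445, Mul(Mul(28, -72), 20)), -1)) = Mul(-669268, Pow(Add(62445, Mul(-2016, 20)), -1)) = Mul(-669268, Pow(Add(62445, -40320), -1)) = Mul(-669268, Pow(22125, -1)) = Mul(-669268, Rational(1, 22125)) = Rational(-669268, 22125)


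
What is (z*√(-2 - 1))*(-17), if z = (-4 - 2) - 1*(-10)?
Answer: -68*I*√3 ≈ -117.78*I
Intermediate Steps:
z = 4 (z = -6 + 10 = 4)
(z*√(-2 - 1))*(-17) = (4*√(-2 - 1))*(-17) = (4*√(-3))*(-17) = (4*(I*√3))*(-17) = (4*I*√3)*(-17) = -68*I*√3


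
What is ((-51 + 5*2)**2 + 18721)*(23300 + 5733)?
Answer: 592331266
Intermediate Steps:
((-51 + 5*2)**2 + 18721)*(23300 + 5733) = ((-51 + 10)**2 + 18721)*29033 = ((-41)**2 + 18721)*29033 = (1681 + 18721)*29033 = 20402*29033 = 592331266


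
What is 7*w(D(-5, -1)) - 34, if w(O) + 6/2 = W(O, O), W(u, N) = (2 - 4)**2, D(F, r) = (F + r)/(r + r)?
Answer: -27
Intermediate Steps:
D(F, r) = (F + r)/(2*r) (D(F, r) = (F + r)/((2*r)) = (F + r)*(1/(2*r)) = (F + r)/(2*r))
W(u, N) = 4 (W(u, N) = (-2)**2 = 4)
w(O) = 1 (w(O) = -3 + 4 = 1)
7*w(D(-5, -1)) - 34 = 7*1 - 34 = 7 - 34 = -27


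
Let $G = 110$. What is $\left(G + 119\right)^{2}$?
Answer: $52441$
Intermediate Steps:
$\left(G + 119\right)^{2} = \left(110 + 119\right)^{2} = 229^{2} = 52441$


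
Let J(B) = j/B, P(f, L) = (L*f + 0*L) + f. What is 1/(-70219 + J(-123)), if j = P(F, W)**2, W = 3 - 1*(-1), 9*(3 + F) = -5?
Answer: -9963/699617497 ≈ -1.4241e-5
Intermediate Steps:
F = -32/9 (F = -3 + (1/9)*(-5) = -3 - 5/9 = -32/9 ≈ -3.5556)
W = 4 (W = 3 + 1 = 4)
P(f, L) = f + L*f (P(f, L) = (L*f + 0) + f = L*f + f = f + L*f)
j = 25600/81 (j = (-32*(1 + 4)/9)**2 = (-32/9*5)**2 = (-160/9)**2 = 25600/81 ≈ 316.05)
J(B) = 25600/(81*B)
1/(-70219 + J(-123)) = 1/(-70219 + (25600/81)/(-123)) = 1/(-70219 + (25600/81)*(-1/123)) = 1/(-70219 - 25600/9963) = 1/(-699617497/9963) = -9963/699617497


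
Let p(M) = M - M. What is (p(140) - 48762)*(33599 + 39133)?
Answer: -3546557784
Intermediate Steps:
p(M) = 0
(p(140) - 48762)*(33599 + 39133) = (0 - 48762)*(33599 + 39133) = -48762*72732 = -3546557784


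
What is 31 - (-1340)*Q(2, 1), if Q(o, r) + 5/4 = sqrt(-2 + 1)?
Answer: -1644 + 1340*I ≈ -1644.0 + 1340.0*I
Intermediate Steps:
Q(o, r) = -5/4 + I (Q(o, r) = -5/4 + sqrt(-2 + 1) = -5/4 + sqrt(-1) = -5/4 + I)
31 - (-1340)*Q(2, 1) = 31 - (-1340)*(-5/4 + I) = 31 - 134*(25/2 - 10*I) = 31 + (-1675 + 1340*I) = -1644 + 1340*I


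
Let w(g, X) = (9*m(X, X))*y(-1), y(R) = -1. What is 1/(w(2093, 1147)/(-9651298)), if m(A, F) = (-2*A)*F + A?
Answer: -9651298/23670639 ≈ -0.40773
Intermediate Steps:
m(A, F) = A - 2*A*F (m(A, F) = -2*A*F + A = A - 2*A*F)
w(g, X) = -9*X*(1 - 2*X) (w(g, X) = (9*(X*(1 - 2*X)))*(-1) = (9*X*(1 - 2*X))*(-1) = -9*X*(1 - 2*X))
1/(w(2093, 1147)/(-9651298)) = 1/((9*1147*(-1 + 2*1147))/(-9651298)) = 1/((9*1147*(-1 + 2294))*(-1/9651298)) = 1/((9*1147*2293)*(-1/9651298)) = 1/(23670639*(-1/9651298)) = 1/(-23670639/9651298) = -9651298/23670639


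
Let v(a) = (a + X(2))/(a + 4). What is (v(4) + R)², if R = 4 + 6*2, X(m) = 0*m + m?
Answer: 4489/16 ≈ 280.56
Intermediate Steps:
X(m) = m (X(m) = 0 + m = m)
R = 16 (R = 4 + 12 = 16)
v(a) = (2 + a)/(4 + a) (v(a) = (a + 2)/(a + 4) = (2 + a)/(4 + a))
(v(4) + R)² = ((2 + 4)/(4 + 4) + 16)² = (6/8 + 16)² = ((⅛)*6 + 16)² = (¾ + 16)² = (67/4)² = 4489/16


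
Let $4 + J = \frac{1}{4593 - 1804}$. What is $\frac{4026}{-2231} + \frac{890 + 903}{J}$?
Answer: $- \frac{5020807}{11155} \approx -450.09$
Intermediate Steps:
$J = - \frac{11155}{2789}$ ($J = -4 + \frac{1}{4593 - 1804} = -4 + \frac{1}{2789} = - \frac{11155}{2789} \approx -3.9996$)
$\frac{4026}{-2231} + \frac{890 + 903}{J} = \frac{4026}{-2231} + \frac{890 + 903}{- \frac{11155}{2789}} = 4026 \left(- \frac{1}{2231}\right) + 1793 \left(- \frac{2789}{11155}\right) = - \frac{4026}{2231} - \frac{5000677}{11155} = - \frac{5020807}{11155}$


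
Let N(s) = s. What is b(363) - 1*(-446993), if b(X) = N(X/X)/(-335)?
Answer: 149742654/335 ≈ 4.4699e+5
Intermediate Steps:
b(X) = -1/335 (b(X) = (X/X)/(-335) = 1*(-1/335) = -1/335)
b(363) - 1*(-446993) = -1/335 - 1*(-446993) = -1/335 + 446993 = 149742654/335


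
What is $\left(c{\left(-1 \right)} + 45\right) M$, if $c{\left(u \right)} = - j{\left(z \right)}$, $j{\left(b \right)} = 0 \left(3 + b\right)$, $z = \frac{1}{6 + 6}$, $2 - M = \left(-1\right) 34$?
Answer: $1620$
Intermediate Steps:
$M = 36$ ($M = 2 - \left(-1\right) 34 = 2 - -34 = 2 + 34 = 36$)
$z = \frac{1}{12} \approx 0.083333$
$j{\left(b \right)} = 0$
$c{\left(u \right)} = 0$ ($c{\left(u \right)} = \left(-1\right) 0 = 0$)
$\left(c{\left(-1 \right)} + 45\right) M = \left(0 + 45\right) 36 = 45 \cdot 36 = 1620$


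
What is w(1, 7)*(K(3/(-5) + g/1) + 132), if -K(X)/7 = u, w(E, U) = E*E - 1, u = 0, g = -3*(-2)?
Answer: 0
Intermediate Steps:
g = 6
w(E, U) = -1 + E**2 (w(E, U) = E**2 - 1 = -1 + E**2)
K(X) = 0 (K(X) = -7*0 = 0)
w(1, 7)*(K(3/(-5) + g/1) + 132) = (-1 + 1**2)*(0 + 132) = (-1 + 1)*132 = 0*132 = 0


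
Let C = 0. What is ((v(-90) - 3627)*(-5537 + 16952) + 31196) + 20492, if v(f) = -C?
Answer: -41350517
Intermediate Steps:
v(f) = 0 (v(f) = -1*0 = 0)
((v(-90) - 3627)*(-5537 + 16952) + 31196) + 20492 = ((0 - 3627)*(-5537 + 16952) + 31196) + 20492 = (-3627*11415 + 31196) + 20492 = (-41402205 + 31196) + 20492 = -41371009 + 20492 = -41350517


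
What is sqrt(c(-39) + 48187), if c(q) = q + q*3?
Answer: sqrt(48031) ≈ 219.16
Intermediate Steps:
c(q) = 4*q (c(q) = q + 3*q = 4*q)
sqrt(c(-39) + 48187) = sqrt(4*(-39) + 48187) = sqrt(-156 + 48187) = sqrt(48031)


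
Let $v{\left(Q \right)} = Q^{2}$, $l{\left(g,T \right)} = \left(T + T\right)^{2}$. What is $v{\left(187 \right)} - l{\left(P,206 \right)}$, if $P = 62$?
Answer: $-134775$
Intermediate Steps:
$l{\left(g,T \right)} = 4 T^{2}$ ($l{\left(g,T \right)} = \left(2 T\right)^{2} = 4 T^{2}$)
$v{\left(187 \right)} - l{\left(P,206 \right)} = 187^{2} - 4 \cdot 206^{2} = 34969 - 4 \cdot 42436 = 34969 - 169744 = -134775$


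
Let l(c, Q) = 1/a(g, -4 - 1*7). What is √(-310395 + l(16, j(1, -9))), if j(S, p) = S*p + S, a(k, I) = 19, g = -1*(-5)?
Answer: 4*I*√7003286/19 ≈ 557.13*I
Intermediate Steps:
g = 5
j(S, p) = S + S*p
l(c, Q) = 1/19
√(-310395 + l(16, j(1, -9))) = √(-310395 + 1/19) = √(-5897504/19) = 4*I*√7003286/19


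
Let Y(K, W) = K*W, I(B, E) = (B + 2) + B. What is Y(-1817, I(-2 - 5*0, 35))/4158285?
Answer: 158/180795 ≈ 0.00087392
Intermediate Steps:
I(B, E) = 2 + 2*B (I(B, E) = (2 + B) + B = 2 + 2*B)
Y(-1817, I(-2 - 5*0, 35))/4158285 = -1817*(2 + 2*(-2 - 5*0))/4158285 = -1817*(2 + 2*(-2 + 0))*(1/4158285) = -1817*(2 + 2*(-2))*(1/4158285) = -1817*(2 - 4)*(1/4158285) = -1817*(-2)*(1/4158285) = 3634*(1/4158285) = 158/180795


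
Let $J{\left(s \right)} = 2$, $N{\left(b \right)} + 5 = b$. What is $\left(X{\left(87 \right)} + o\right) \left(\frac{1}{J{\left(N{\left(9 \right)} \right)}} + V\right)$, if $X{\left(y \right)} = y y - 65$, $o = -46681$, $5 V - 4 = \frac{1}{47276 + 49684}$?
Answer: $- \frac{8230317219}{161600} \approx -50930.0$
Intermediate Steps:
$V = \frac{387841}{484800}$ ($V = \frac{4}{5} + \frac{1}{5 \left(47276 + 49684\right)} = \frac{4}{5} + \frac{1}{5 \cdot 96960} = \frac{4}{5} + \frac{1}{5} \cdot \frac{1}{96960} = \frac{4}{5} + \frac{1}{484800} = \frac{387841}{484800} \approx 0.8$)
$X{\left(y \right)} = -65 + y^{2}$ ($X{\left(y \right)} = y^{2} - 65 = -65 + y^{2}$)
$N{\left(b \right)} = -5 + b$
$\left(X{\left(87 \right)} + o\right) \left(\frac{1}{J{\left(N{\left(9 \right)} \right)}} + V\right) = \left(\left(-65 + 87^{2}\right) - 46681\right) \left(\frac{1}{2} + \frac{387841}{484800}\right) = \left(\left(-65 + 7569\right) - 46681\right) \left(\frac{1}{2} + \frac{387841}{484800}\right) = \left(7504 - 46681\right) \frac{630241}{484800} = \left(-39177\right) \frac{630241}{484800} = - \frac{8230317219}{161600}$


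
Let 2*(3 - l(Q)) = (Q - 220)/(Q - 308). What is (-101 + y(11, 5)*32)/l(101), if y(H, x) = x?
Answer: 24426/1123 ≈ 21.751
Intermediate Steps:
l(Q) = 3 - (-220 + Q)/(2*(-308 + Q)) (l(Q) = 3 - (Q - 220)/(2*(Q - 308)) = 3 - (-220 + Q)/(2*(-308 + Q)))
(-101 + y(11, 5)*32)/l(101) = (-101 + 5*32)/(((-1628 + 5*101)/(2*(-308 + 101)))) = (-101 + 160)/(((1/2)*(-1628 + 505)/(-207))) = 59/(((1/2)*(-1/207)*(-1123))) = 59/(1123/414) = 59*(414/1123) = 24426/1123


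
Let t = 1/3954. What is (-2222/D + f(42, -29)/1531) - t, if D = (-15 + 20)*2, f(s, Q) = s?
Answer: -6724698029/30267870 ≈ -222.17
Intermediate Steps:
D = 10 (D = 5*2 = 10)
t = 1/3954 ≈ 0.00025291
(-2222/D + f(42, -29)/1531) - t = (-2222/10 + 42/1531) - 1*1/3954 = (-2222*⅒ + 42*(1/1531)) - 1/3954 = (-1111/5 + 42/1531) - 1/3954 = -1700731/7655 - 1/3954 = -6724698029/30267870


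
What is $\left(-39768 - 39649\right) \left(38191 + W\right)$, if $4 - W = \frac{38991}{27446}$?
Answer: $- \frac{83249742169243}{27446} \approx -3.0332 \cdot 10^{9}$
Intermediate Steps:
$W = \frac{70793}{27446}$ ($W = 4 - \frac{38991}{27446} = \frac{70793}{27446} \approx 2.5794$)
$\left(-39768 - 39649\right) \left(38191 + W\right) = \left(-39768 - 39649\right) \left(38191 + \frac{70793}{27446}\right) = \left(-79417\right) \frac{1048260979}{27446} = - \frac{83249742169243}{27446}$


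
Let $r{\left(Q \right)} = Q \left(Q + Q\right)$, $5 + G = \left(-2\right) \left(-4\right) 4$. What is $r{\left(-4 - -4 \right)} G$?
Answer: $0$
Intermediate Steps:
$G = 27$ ($G = -5 + \left(-2\right) \left(-4\right) 4 = -5 + 8 \cdot 4 = -5 + 32 = 27$)
$r{\left(Q \right)} = 2 Q^{2}$ ($r{\left(Q \right)} = Q 2 Q = 2 Q^{2}$)
$r{\left(-4 - -4 \right)} G = 2 \left(-4 - -4\right)^{2} \cdot 27 = 2 \left(-4 + 4\right)^{2} \cdot 27 = 2 \cdot 0^{2} \cdot 27 = 2 \cdot 0 \cdot 27 = 0 \cdot 27 = 0$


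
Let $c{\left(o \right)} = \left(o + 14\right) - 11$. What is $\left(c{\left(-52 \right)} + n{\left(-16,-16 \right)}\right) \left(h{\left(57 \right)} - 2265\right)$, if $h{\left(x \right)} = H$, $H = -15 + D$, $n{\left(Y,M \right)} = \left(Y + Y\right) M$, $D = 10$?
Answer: $-1051010$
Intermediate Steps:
$n{\left(Y,M \right)} = 2 M Y$ ($n{\left(Y,M \right)} = 2 Y M = 2 M Y$)
$H = -5$ ($H = -15 + 10 = -5$)
$h{\left(x \right)} = -5$
$c{\left(o \right)} = 3 + o$ ($c{\left(o \right)} = \left(14 + o\right) - 11 = 3 + o$)
$\left(c{\left(-52 \right)} + n{\left(-16,-16 \right)}\right) \left(h{\left(57 \right)} - 2265\right) = \left(\left(3 - 52\right) + 2 \left(-16\right) \left(-16\right)\right) \left(-5 - 2265\right) = \left(-49 + 512\right) \left(-2270\right) = 463 \left(-2270\right) = -1051010$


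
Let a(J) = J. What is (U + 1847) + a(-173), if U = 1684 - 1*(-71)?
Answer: 3429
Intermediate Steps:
U = 1755 (U = 1684 + 71 = 1755)
(U + 1847) + a(-173) = (1755 + 1847) - 173 = 3602 - 173 = 3429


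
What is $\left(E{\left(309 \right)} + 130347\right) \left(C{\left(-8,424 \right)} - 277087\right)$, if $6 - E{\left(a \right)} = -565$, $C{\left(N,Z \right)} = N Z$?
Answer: $-36719749722$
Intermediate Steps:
$E{\left(a \right)} = 571$ ($E{\left(a \right)} = 6 - -565 = 6 + 565 = 571$)
$\left(E{\left(309 \right)} + 130347\right) \left(C{\left(-8,424 \right)} - 277087\right) = \left(571 + 130347\right) \left(\left(-8\right) 424 - 277087\right) = 130918 \left(-3392 - 277087\right) = 130918 \left(-280479\right) = -36719749722$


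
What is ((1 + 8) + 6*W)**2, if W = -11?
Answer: 3249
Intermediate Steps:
((1 + 8) + 6*W)**2 = ((1 + 8) + 6*(-11))**2 = (9 - 66)**2 = (-57)**2 = 3249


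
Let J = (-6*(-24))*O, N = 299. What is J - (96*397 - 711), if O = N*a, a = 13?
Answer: 522327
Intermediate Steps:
O = 3887 (O = 299*13 = 3887)
J = 559728 (J = -6*(-24)*3887 = 144*3887 = 559728)
J - (96*397 - 711) = 559728 - (96*397 - 711) = 559728 - (38112 - 711) = 559728 - 1*37401 = 559728 - 37401 = 522327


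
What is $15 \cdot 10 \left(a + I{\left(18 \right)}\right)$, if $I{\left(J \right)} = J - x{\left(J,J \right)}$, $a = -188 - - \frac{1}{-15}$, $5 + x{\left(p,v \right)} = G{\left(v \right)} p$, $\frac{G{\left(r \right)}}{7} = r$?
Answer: $-364960$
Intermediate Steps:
$G{\left(r \right)} = 7 r$
$x{\left(p,v \right)} = -5 + 7 p v$ ($x{\left(p,v \right)} = -5 + 7 v p = -5 + 7 p v$)
$a = - \frac{2821}{15}$ ($a = -188 - \left(-1\right) \left(- \frac{1}{15}\right) = -188 - \frac{1}{15} = - \frac{2821}{15} \approx -188.07$)
$I{\left(J \right)} = 5 + J - 7 J^{2}$ ($I{\left(J \right)} = J - \left(-5 + 7 J J\right) = J - \left(-5 + 7 J^{2}\right) = 5 + J - 7 J^{2}$)
$15 \cdot 10 \left(a + I{\left(18 \right)}\right) = 15 \cdot 10 \left(- \frac{2821}{15} + \left(5 + 18 - 7 \cdot 18^{2}\right)\right) = 150 \left(- \frac{2821}{15} + \left(5 + 18 - 2268\right)\right) = 150 \left(- \frac{2821}{15} - 2245\right) = 150 \left(- \frac{36496}{15}\right) = -364960$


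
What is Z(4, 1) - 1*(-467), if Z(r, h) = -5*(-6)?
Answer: 497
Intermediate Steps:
Z(r, h) = 30
Z(4, 1) - 1*(-467) = 30 - 1*(-467) = 30 + 467 = 497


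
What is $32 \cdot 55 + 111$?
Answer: $1871$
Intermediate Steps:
$32 \cdot 55 + 111 = 1760 + 111 = 1871$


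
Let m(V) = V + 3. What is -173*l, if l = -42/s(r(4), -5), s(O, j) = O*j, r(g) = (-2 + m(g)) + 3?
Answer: -3633/20 ≈ -181.65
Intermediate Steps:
m(V) = 3 + V
r(g) = 4 + g (r(g) = (-2 + (3 + g)) + 3 = (1 + g) + 3 = 4 + g)
l = 21/20 (l = -42*(-1/(5*(4 + 4))) = -42/(8*(-5)) = -42/(-40) = -42*(-1/40) = 21/20 ≈ 1.0500)
-173*l = -173*21/20 = -3633/20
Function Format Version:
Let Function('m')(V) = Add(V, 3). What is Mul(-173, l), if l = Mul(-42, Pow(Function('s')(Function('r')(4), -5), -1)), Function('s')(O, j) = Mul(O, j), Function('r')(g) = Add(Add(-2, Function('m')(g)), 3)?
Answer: Rational(-3633, 20) ≈ -181.65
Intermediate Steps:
Function('m')(V) = Add(3, V)
Function('r')(g) = Add(4, g) (Function('r')(g) = Add(Add(-2, Add(3, g)), 3) = Add(Add(1, g), 3) = Add(4, g))
l = Rational(21, 20) (l = Mul(-42, Pow(Mul(Add(4, 4), -5), -1)) = Mul(-42, Pow(Mul(8, -5), -1)) = Mul(-42, Pow(-40, -1)) = Mul(-42, Rational(-1, 40)) = Rational(21, 20) ≈ 1.0500)
Mul(-173, l) = Mul(-173, Rational(21, 20)) = Rational(-3633, 20)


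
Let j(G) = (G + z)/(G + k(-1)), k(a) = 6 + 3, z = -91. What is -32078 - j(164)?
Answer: -5549567/173 ≈ -32078.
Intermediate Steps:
k(a) = 9
j(G) = (-91 + G)/(9 + G) (j(G) = (G - 91)/(G + 9) = (-91 + G)/(9 + G))
-32078 - j(164) = -32078 - (-91 + 164)/(9 + 164) = -32078 - 73/173 = -5549567/173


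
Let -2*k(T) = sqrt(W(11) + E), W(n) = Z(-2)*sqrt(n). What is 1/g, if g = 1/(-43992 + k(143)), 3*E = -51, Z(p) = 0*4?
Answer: -43992 - I*sqrt(17)/2 ≈ -43992.0 - 2.0616*I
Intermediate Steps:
Z(p) = 0
E = -17 (E = (1/3)*(-51) = -17)
W(n) = 0 (W(n) = 0*sqrt(n) = 0)
k(T) = -I*sqrt(17)/2 (k(T) = -sqrt(0 - 17)/2 = -I*sqrt(17)/2)
g = 1/(-43992 - I*sqrt(17)/2) ≈ -2.2731e-5 + 1.1e-9*I
1/g = 1/(-175968/7741184273 + 2*I*sqrt(17)/7741184273)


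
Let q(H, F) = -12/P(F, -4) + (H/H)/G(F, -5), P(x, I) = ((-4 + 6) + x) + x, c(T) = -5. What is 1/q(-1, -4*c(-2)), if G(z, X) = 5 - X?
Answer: -70/13 ≈ -5.3846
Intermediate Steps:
P(x, I) = 2 + 2*x (P(x, I) = (2 + x) + x = 2 + 2*x)
q(H, F) = 1/10 - 12/(2 + 2*F) (q(H, F) = -12/(2 + 2*F) + (H/H)/(5 - 1*(-5)) = -12/(2 + 2*F) + 1/(5 + 5) = -12/(2 + 2*F) + 1/10 = 1/10 - 12/(2 + 2*F))
1/q(-1, -4*c(-2)) = 1/((-59 - 4*(-5))/(10*(1 - 4*(-5)))) = 1/((-59 + 20)/(10*(1 + 20))) = 1/((1/10)*(-39)/21) = 1/((1/10)*(1/21)*(-39)) = 1/(-13/70) = -70/13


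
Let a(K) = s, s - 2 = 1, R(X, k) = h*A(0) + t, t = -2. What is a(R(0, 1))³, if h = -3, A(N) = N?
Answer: 27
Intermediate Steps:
R(X, k) = -2 (R(X, k) = -3*0 - 2 = 0 - 2 = -2)
s = 3 (s = 2 + 1 = 3)
a(K) = 3
a(R(0, 1))³ = 3³ = 27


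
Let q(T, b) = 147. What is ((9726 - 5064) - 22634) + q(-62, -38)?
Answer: -17825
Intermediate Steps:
((9726 - 5064) - 22634) + q(-62, -38) = ((9726 - 5064) - 22634) + 147 = (4662 - 22634) + 147 = -17972 + 147 = -17825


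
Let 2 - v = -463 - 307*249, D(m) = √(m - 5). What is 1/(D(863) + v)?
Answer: 986/75831277 - √858/5914839606 ≈ 1.2998e-5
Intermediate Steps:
D(m) = √(-5 + m)
v = 76908 (v = 2 - (-463 - 307*249) = 2 - (-463 - 76443) = 2 - 1*(-76906) = 2 + 76906 = 76908)
1/(D(863) + v) = 1/(√(-5 + 863) + 76908) = 1/(√858 + 76908) = 1/(76908 + √858)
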